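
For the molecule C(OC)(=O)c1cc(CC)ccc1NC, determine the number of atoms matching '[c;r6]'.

The query [c;r6] means: aromatic carbon that belongs to a six-membered ring.
Check the 14 heavy atoms by environment: 6× c (aromatic, in 6-ring) → match; 5× C (acyclic) → no; 2× O (acyclic) → no; 1× N (acyclic) → no.
That gives 6 matching atoms.

6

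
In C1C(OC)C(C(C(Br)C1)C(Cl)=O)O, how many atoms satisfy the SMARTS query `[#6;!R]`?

The query [#6;!R] means: carbon not in any ring.
Check the 13 heavy atoms by environment: 6× C (in 6-ring) → no; 2× C (acyclic) → match; 3× O (acyclic) → no; 1× Cl (acyclic) → no; 1× Br (acyclic) → no.
That gives 2 matching atoms.

2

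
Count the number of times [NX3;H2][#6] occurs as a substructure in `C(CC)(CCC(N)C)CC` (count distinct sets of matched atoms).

[NX3;H2][#6] is the SMARTS for a primary amine: a trivalent nitrogen with two H attached to carbon.
Exactly one fragment in the molecule meets all constraints, giving 1 match.

1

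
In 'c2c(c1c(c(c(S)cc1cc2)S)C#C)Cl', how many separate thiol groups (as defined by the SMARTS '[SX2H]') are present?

[SX2H] is the SMARTS for a thiol: an aliphatic sulfur with two connections, one being H.
The molecule carries 2 separate instances of a thiol (-SH) meeting every constraint; each maps to a distinct set of atoms, giving 2 matches.

2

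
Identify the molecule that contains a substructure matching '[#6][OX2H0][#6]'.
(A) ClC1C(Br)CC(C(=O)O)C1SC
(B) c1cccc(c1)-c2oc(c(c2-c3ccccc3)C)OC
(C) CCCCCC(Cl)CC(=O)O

[#6][OX2H0][#6] describes an aliphatic oxygen bridging two carbons with no H on the oxygen (an ether).
(A) has a carboxylic acid group (-C(=O)OH) but the -OH oxygen has H1; the =O is OX1, not OX2.
(B) contains a methoxy ether (-OCH3), which satisfies every atom and bond constraint.
(C) has a carboxylic acid group (-C(=O)OH) but the -OH oxygen has H1; the =O is OX1, not OX2.
So the answer is (B).

B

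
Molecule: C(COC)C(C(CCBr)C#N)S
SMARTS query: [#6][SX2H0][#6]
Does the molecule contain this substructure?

No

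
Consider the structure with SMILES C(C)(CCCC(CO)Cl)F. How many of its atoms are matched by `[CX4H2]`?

The query [CX4H2] means: sp3 carbon (X4) with exactly two hydrogens.
Check the 10 heavy atoms by environment: 1× C (H3, X4) → no; 2× C (H1, X4) → no; 4× C (H2, X4) → match; 1× Cl (H0, X1) → no; 1× F (H0, X1) → no; 1× O (H1, X2) → no.
That gives 4 matching atoms.

4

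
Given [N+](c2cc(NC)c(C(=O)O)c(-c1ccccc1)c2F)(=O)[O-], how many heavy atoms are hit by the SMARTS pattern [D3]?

The query [D3] means: atom with exactly three heavy-atom neighbours.
Check the 21 heavy atoms by environment: 6× c (aromatic, D3) → match; 6× c (aromatic, D2) → no; 1× C (D3) → match; 3× O (D1) → no; 1× N (D2) → no; 1× C (D1) → no; 1× N (charge +1, D3) → match; 1× O (charge -1, D1) → no; 1× F (D1) → no.
Summing the matching environments: 6 + 1 + 1 = 8 matching atoms.

8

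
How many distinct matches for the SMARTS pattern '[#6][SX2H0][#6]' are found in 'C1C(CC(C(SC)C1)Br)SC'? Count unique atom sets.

[#6][SX2H0][#6] is the SMARTS for a thioether: an aliphatic sulfur bridging two carbons with no H on the sulfur.
The molecule carries 2 separate instances of a methylthio ether (-SCH3) meeting every constraint; each maps to a distinct set of atoms, giving 2 matches.

2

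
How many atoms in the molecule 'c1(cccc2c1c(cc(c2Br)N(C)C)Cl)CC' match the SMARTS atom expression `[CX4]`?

4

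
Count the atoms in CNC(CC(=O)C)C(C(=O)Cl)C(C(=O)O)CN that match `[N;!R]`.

2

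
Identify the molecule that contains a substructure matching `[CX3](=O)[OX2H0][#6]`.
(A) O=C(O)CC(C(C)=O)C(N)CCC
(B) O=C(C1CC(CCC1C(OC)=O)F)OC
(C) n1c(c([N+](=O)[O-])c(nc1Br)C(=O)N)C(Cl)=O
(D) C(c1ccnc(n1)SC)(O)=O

B

[CX3](=O)[OX2H0][#6] describes a carbonyl carbon bonded to an oxygen that is itself bonded to carbon (no H on that O) (an ester).
(A) has a carboxylic acid group (-C(=O)OH) but the singly-bonded O carries H (OX2H1, not H0).
(B) contains a methyl-ester group (-C(=O)OCH3), which satisfies every atom and bond constraint.
(C) has a primary amide (-C(=O)NH2) but the carbonyl is bonded to N, not to an O-C linkage.
(D) has a carboxylic acid group (-C(=O)OH) but the singly-bonded O carries H (OX2H1, not H0).
So the answer is (B).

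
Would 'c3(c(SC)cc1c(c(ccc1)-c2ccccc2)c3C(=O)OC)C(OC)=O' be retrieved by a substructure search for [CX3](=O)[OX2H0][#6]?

Yes

The pattern [CX3](=O)[OX2H0][#6] describes a carbonyl carbon bonded to an oxygen that is itself bonded to carbon (no H on that O) — an ester.
The molecule carries a methyl-ester group (-C(=O)OCH3), whose atoms satisfy every constraint of the query, so the pattern matches.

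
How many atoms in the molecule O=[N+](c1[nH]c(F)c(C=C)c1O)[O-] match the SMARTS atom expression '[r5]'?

5

The query [r5] means: r5 matches atoms in a five-membered ring.
Check the 12 heavy atoms by environment: 1× n (aromatic, in 5-ring) → match; 4× c (aromatic, in 5-ring) → match; 1× F (acyclic) → no; 2× O (acyclic) → no; 2× C (acyclic) → no; 1× N (charge +1, acyclic) → no; 1× O (charge -1, acyclic) → no.
Summing the matching environments: 1 + 4 = 5 matching atoms.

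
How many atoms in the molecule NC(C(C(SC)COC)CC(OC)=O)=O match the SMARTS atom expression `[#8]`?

4

The query [#8] means: #8 matches any oxygen atom.
Check the 15 heavy atoms by environment: 9× C → no; 4× O → match; 1× N → no; 1× S → no.
That gives 4 matching atoms.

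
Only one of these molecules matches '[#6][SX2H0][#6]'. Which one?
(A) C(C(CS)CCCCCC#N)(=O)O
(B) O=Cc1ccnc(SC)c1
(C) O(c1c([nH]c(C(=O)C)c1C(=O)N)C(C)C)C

[#6][SX2H0][#6] describes an aliphatic sulfur bridging two carbons with no H on the sulfur (a thioether).
(A) has a thiol (-SH) but the sulfur has H1, not H0 bridging two carbons.
(B) contains a methylthio ether (-SCH3), which satisfies every atom and bond constraint.
(C) has a methoxy ether (-OCH3) but the bridging atom is O, not S.
So the answer is (B).

B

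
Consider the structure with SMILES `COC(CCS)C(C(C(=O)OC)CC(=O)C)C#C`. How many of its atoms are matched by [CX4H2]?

The query [CX4H2] means: sp3 carbon (X4) with exactly two hydrogens.
Check the 18 heavy atoms by environment: 3× C (H2, X4) → match; 3× C (H1, X4) → no; 1× C (H0, X2) → no; 1× C (H1, X2) → no; 2× C (H0, X3) → no; 2× O (H0, X1) → no; 2× O (H0, X2) → no; 3× C (H3, X4) → no; 1× S (H1, X2) → no.
That gives 3 matching atoms.

3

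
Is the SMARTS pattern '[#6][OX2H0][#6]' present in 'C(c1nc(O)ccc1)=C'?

The pattern [#6][OX2H0][#6] describes an aliphatic oxygen bridging two carbons with no H on the oxygen — an ether.
The closest candidate here is a hydroxyl group (-OH), but the oxygen has H1, not H0 bridging two carbons. No other fragment satisfies the full query, so there is no match.

No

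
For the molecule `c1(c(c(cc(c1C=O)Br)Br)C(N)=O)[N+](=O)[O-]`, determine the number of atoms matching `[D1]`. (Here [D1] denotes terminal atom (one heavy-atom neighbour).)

7

Check the 16 heavy atoms by environment: 5× c (aromatic, D3) → no; 1× c (aromatic, D2) → no; 2× Br (D1) → match; 1× C (D3) → no; 3× O (D1) → match; 1× N (D1) → match; 1× N (charge +1, D3) → no; 1× O (charge -1, D1) → match; 1× C (D2) → no.
Summing the matching environments: 2 + 3 + 1 + 1 = 7 matching atoms.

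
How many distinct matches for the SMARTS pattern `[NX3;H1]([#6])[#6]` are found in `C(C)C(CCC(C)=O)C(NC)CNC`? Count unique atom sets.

2

[NX3;H1]([#6])[#6] is the SMARTS for a secondary amine: a trivalent nitrogen with one H, bonded to two carbons.
The molecule carries 2 separate instances of an N-methylamino group (-NHCH3) meeting every constraint; each maps to a distinct set of atoms, giving 2 matches.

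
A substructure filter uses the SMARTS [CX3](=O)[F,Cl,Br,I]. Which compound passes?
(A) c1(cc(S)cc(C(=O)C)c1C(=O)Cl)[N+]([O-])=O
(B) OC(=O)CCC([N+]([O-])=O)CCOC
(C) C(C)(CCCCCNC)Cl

[CX3](=O)[F,Cl,Br,I] describes a carbonyl carbon bonded to a halogen (an acyl halide).
(A) contains an acyl chloride (-C(=O)Cl), which satisfies every atom and bond constraint.
(B) has a carboxylic acid group (-C(=O)OH) but the carbonyl is bonded to -OH, not to a halogen.
(C) has a chloro substituent but the Cl is not on a carbonyl carbon.
So the answer is (A).

A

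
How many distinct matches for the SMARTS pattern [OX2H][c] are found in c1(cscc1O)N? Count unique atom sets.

1

[OX2H][c] is the SMARTS for a phenol: a hydroxyl oxygen attached to an aromatic carbon.
Exactly one fragment in the molecule meets all constraints, giving 1 match.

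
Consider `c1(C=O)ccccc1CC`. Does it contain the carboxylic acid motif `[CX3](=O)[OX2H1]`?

No

The pattern [CX3](=O)[OX2H1] describes an sp2 carbon double-bonded to O and single-bonded to an -OH oxygen — a carboxylic acid.
The closest candidate here is an aldehyde (-CHO), but there is no singly-bonded oxygen on the carbonyl carbon. No other fragment satisfies the full query, so there is no match.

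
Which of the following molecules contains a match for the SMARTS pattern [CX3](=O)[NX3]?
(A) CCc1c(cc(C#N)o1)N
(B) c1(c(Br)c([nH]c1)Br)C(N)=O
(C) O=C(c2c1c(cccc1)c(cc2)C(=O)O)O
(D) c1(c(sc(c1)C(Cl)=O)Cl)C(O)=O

B

[CX3](=O)[NX3] describes a carbonyl carbon bonded to a trivalent nitrogen (an amide).
(A) has a primary amino group (-NH2) but the -NH2 is not attached to a carbonyl carbon.
(B) contains a primary amide (-C(=O)NH2), which satisfies every atom and bond constraint.
(C) has a carboxylic acid group (-C(=O)OH) but the carbonyl is bonded to O, not to an NX3 nitrogen.
(D) has a carboxylic acid group (-C(=O)OH) but the carbonyl is bonded to O, not to an NX3 nitrogen.
So the answer is (B).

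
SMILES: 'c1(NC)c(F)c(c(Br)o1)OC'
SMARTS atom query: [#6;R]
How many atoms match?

4

The query [#6;R] means: carbon that is part of a ring.
Check the 11 heavy atoms by environment: 1× o (aromatic, in 5-ring) → no; 4× c (aromatic, in 5-ring) → match; 1× N (acyclic) → no; 2× C (acyclic) → no; 1× F (acyclic) → no; 1× Br (acyclic) → no; 1× O (acyclic) → no.
That gives 4 matching atoms.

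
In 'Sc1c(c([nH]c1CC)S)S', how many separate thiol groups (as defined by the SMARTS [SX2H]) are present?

3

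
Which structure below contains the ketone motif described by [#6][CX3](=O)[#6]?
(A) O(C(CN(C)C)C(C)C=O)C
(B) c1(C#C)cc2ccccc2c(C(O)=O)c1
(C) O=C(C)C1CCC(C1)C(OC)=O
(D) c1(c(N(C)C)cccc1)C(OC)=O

[#6][CX3](=O)[#6] describes a carbonyl carbon (no H) flanked by two carbons (a ketone).
(A) has an aldehyde (-CHO) but the carbonyl carbon has H1, so it is not flanked by two carbons.
(B) has a carboxylic acid group (-C(=O)OH) but one neighbour of the carbonyl carbon is O, not C.
(C) contains an acetyl/ketone group (-C(=O)CH3), which satisfies every atom and bond constraint.
(D) has a methyl-ester group (-C(=O)OCH3) but one neighbour of the carbonyl carbon is O, not C.
So the answer is (C).

C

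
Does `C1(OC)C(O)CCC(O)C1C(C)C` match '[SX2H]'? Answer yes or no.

The pattern [SX2H] describes an aliphatic sulfur with two connections, one being H — a thiol.
The closest candidate here is a hydroxyl group (-OH), but it is an -OH, not an -SH. No other fragment satisfies the full query, so there is no match.

No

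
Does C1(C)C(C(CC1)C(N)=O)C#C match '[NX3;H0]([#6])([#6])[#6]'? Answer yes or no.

No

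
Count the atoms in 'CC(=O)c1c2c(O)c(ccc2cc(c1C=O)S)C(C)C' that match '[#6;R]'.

10

The query [#6;R] means: carbon that is part of a ring.
Check the 20 heavy atoms by environment: 10× c (aromatic, in 6-ring) → match; 3× O (acyclic) → no; 1× S (acyclic) → no; 6× C (acyclic) → no.
That gives 10 matching atoms.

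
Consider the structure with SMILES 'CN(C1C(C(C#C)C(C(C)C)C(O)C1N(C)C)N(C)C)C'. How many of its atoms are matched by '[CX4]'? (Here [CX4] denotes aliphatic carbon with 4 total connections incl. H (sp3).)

Check the 21 heavy atoms by environment: 15× C (X4) → match; 3× N (X3) → no; 1× O (X2) → no; 2× C (X2) → no.
That gives 15 matching atoms.

15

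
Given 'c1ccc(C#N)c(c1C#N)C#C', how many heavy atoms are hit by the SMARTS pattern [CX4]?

0

The query [CX4] means: C with X4: aliphatic carbon with exactly 4 total connections (bonds + H).
Check the 12 heavy atoms by environment: 6× c (aromatic, X3) → no; 4× C (X2) → no; 2× N (X1) → no.
No environment satisfies the query, so 0 matching atoms.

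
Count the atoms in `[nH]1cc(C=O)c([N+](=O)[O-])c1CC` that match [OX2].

0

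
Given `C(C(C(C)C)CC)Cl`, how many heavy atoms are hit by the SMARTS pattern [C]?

7

The query [C] means: uppercase C matches aliphatic (non-aromatic) carbon only.
Check the 8 heavy atoms by environment: 7× C → match; 1× Cl → no.
That gives 7 matching atoms.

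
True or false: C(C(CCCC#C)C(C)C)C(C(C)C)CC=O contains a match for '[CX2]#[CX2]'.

True

The pattern [CX2]#[CX2] describes a carbon-carbon triple bond — an alkyne.
The molecule carries an ethynyl group (-C#CH), whose atoms satisfy every constraint of the query, so the pattern matches.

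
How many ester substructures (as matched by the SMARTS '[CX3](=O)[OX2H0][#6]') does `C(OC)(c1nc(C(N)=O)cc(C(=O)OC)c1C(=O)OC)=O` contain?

3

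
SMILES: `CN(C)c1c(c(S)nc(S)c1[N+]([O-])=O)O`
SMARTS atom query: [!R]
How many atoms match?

The query [!R] means: !R matches any atom not in a ring.
Check the 15 heavy atoms by environment: 1× n (aromatic, in 6-ring) → no; 5× c (aromatic, in 6-ring) → no; 2× S (acyclic) → match; 1× N (charge +1, acyclic) → match; 1× O (charge -1, acyclic) → match; 2× O (acyclic) → match; 1× N (acyclic) → match; 2× C (acyclic) → match.
Summing the matching environments: 2 + 1 + 1 + 2 + 1 + 2 = 9 matching atoms.

9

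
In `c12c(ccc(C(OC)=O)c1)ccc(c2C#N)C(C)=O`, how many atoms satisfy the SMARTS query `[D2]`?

The query [D2] means: atom with exactly two heavy-atom neighbours.
Check the 19 heavy atoms by environment: 5× c (aromatic, D3) → no; 5× c (aromatic, D2) → match; 2× C (D3) → no; 2× O (D1) → no; 2× C (D1) → no; 1× O (D2) → match; 1× C (D2) → match; 1× N (D1) → no.
Summing the matching environments: 5 + 1 + 1 = 7 matching atoms.

7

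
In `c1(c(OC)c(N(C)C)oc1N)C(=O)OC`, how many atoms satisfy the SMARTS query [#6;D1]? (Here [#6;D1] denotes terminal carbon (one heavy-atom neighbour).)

Check the 15 heavy atoms by environment: 1× o (aromatic, D2) → no; 4× c (aromatic, D3) → no; 1× N (D1) → no; 1× C (D3) → no; 1× O (D1) → no; 2× O (D2) → no; 4× C (D1) → match; 1× N (D3) → no.
That gives 4 matching atoms.

4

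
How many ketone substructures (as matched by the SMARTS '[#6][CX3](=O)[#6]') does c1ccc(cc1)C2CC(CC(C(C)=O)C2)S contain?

1

[#6][CX3](=O)[#6] is the SMARTS for a ketone: a carbonyl carbon (no H) flanked by two carbons.
Exactly one fragment in the molecule meets all constraints, giving 1 match.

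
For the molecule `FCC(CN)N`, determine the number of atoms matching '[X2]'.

0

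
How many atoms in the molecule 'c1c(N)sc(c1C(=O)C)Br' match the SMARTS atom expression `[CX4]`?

1

The query [CX4] means: C with X4: aliphatic carbon with exactly 4 total connections (bonds + H).
Check the 10 heavy atoms by environment: 1× s (aromatic, X2) → no; 4× c (aromatic, X3) → no; 1× Br (X1) → no; 1× N (X3) → no; 1× C (X3) → no; 1× O (X1) → no; 1× C (X4) → match.
That gives 1 matching atom.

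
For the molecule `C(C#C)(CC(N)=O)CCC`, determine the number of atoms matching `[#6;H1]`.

The query [#6;H1] means: any carbon bearing exactly one hydrogen.
Check the 10 heavy atoms by environment: 3× C (H2) → no; 2× C (H1) → match; 2× C (H0) → no; 1× C (H3) → no; 1× O (H0) → no; 1× N (H2) → no.
That gives 2 matching atoms.

2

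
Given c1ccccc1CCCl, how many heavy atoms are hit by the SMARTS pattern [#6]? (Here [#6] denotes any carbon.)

8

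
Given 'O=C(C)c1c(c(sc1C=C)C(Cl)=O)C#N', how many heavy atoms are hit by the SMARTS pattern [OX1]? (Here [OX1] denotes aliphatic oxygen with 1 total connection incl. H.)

2

Check the 15 heavy atoms by environment: 1× s (aromatic, X2) → no; 4× c (aromatic, X3) → no; 4× C (X3) → no; 2× O (X1) → match; 1× Cl (X1) → no; 1× C (X4) → no; 1× C (X2) → no; 1× N (X1) → no.
That gives 2 matching atoms.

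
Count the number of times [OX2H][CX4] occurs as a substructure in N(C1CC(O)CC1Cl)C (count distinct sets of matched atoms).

1

[OX2H][CX4] is the SMARTS for an aliphatic alcohol: a hydroxyl oxygen bound to an sp3 (X4) carbon.
Exactly one fragment in the molecule meets all constraints, giving 1 match.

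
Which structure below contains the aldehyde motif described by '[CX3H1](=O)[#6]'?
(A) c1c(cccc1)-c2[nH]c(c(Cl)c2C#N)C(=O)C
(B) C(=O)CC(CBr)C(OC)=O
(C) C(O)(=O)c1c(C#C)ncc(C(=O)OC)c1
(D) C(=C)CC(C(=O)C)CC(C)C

[CX3H1](=O)[#6] describes an sp2 carbon with one H, double-bonded to O and single-bonded to carbon (an aldehyde).
(A) has an acetyl/ketone group (-C(=O)CH3) but the carbonyl carbon has H0 (two carbon neighbours), not H1.
(B) contains an aldehyde (-CHO), which satisfies every atom and bond constraint.
(C) has a carboxylic acid group (-C(=O)OH) but the carbonyl carbon has H0 and is bonded to O, not H1.
(D) has an acetyl/ketone group (-C(=O)CH3) but the carbonyl carbon has H0 (two carbon neighbours), not H1.
So the answer is (B).

B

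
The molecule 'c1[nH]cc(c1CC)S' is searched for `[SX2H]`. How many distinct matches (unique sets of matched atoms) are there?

1

[SX2H] is the SMARTS for a thiol: an aliphatic sulfur with two connections, one being H.
Exactly one fragment in the molecule meets all constraints, giving 1 match.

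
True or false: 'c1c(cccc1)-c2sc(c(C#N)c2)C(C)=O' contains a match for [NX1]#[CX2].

True

The pattern [NX1]#[CX2] describes a nitrogen triple-bonded to a two-connected carbon — a nitrile.
The molecule carries a nitrile (-C#N), whose atoms satisfy every constraint of the query, so the pattern matches.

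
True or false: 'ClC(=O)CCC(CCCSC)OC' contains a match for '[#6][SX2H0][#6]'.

The pattern [#6][SX2H0][#6] describes an aliphatic sulfur bridging two carbons with no H on the sulfur — a thioether.
The molecule carries a methylthio ether (-SCH3), whose atoms satisfy every constraint of the query, so the pattern matches.

True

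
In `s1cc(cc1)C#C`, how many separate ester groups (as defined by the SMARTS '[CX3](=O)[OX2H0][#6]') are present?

[CX3](=O)[OX2H0][#6] is the SMARTS for an ester: a carbonyl carbon bonded to an oxygen that is itself bonded to carbon (no H on that O).
No fragment in the molecule satisfies every constraint, giving 0 matches.

0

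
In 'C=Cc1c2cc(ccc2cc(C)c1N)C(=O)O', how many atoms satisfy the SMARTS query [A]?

The query [A] means: A matches any aliphatic (non-aromatic) heavy atom.
Check the 17 heavy atoms by environment: 10× c (aromatic) → no; 4× C → match; 2× O → match; 1× N → match.
Summing the matching environments: 4 + 2 + 1 = 7 matching atoms.

7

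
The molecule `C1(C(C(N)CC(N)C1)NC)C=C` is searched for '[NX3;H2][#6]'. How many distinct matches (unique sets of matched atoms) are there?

2

[NX3;H2][#6] is the SMARTS for a primary amine: a trivalent nitrogen with two H attached to carbon.
The molecule carries 2 separate instances of a primary amino group (-NH2) meeting every constraint; each maps to a distinct set of atoms, giving 2 matches.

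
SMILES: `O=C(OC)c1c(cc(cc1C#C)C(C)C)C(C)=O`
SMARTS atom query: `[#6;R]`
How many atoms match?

Check the 18 heavy atoms by environment: 6× c (aromatic, in 6-ring) → match; 9× C (acyclic) → no; 3× O (acyclic) → no.
That gives 6 matching atoms.

6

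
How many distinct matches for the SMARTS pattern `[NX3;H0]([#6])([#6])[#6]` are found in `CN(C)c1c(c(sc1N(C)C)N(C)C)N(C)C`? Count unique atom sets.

4

[NX3;H0]([#6])([#6])[#6] is the SMARTS for a tertiary amine: a trivalent nitrogen with no H, bonded to three carbons.
The molecule carries 4 separate instances of a dimethylamino group (-N(CH3)2) meeting every constraint; each maps to a distinct set of atoms, giving 4 matches.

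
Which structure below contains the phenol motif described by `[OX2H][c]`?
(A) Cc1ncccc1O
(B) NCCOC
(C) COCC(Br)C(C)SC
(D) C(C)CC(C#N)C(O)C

[OX2H][c] describes a hydroxyl oxygen attached to an aromatic carbon (a phenol).
(A) contains a hydroxyl group (-OH), which satisfies every atom and bond constraint.
(B) has a methoxy ether (-OCH3) but the oxygen has H0, not H1.
(C) has a methoxy ether (-OCH3) but the oxygen has H0, not H1.
(D) has a hydroxyl group (-OH) but the -OH is on an aliphatic carbon, not an aromatic c.
So the answer is (A).

A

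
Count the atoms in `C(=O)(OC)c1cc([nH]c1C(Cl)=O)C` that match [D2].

3

Check the 13 heavy atoms by environment: 1× n (aromatic, D2) → match; 3× c (aromatic, D3) → no; 1× c (aromatic, D2) → match; 2× C (D3) → no; 2× O (D1) → no; 1× Cl (D1) → no; 1× O (D2) → match; 2× C (D1) → no.
Summing the matching environments: 1 + 1 + 1 = 3 matching atoms.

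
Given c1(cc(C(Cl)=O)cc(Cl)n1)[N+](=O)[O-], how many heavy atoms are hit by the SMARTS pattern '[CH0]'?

1

The query [CH0] means: aliphatic carbon with no attached hydrogen.
Check the 13 heavy atoms by environment: 1× n (aromatic, H0) → no; 3× c (aromatic, H0) → no; 2× c (aromatic, H1) → no; 2× Cl (H0) → no; 1× N (charge +1, H0) → no; 1× O (charge -1, H0) → no; 2× O (H0) → no; 1× C (H0) → match.
That gives 1 matching atom.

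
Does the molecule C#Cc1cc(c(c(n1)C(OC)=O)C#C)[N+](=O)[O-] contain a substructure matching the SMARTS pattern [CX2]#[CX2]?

Yes

The pattern [CX2]#[CX2] describes a carbon-carbon triple bond — an alkyne.
The molecule carries an ethynyl group (-C#CH), whose atoms satisfy every constraint of the query, so the pattern matches.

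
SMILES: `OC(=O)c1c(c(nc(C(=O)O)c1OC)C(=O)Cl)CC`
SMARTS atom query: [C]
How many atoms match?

The query [C] means: uppercase C matches aliphatic (non-aromatic) carbon only.
Check the 19 heavy atoms by environment: 1× n (aromatic) → no; 5× c (aromatic) → no; 6× C → match; 6× O → no; 1× Cl → no.
That gives 6 matching atoms.

6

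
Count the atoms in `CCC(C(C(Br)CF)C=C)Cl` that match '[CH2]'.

The query [CH2] means: aliphatic carbon with exactly two hydrogens.
Check the 11 heavy atoms by environment: 3× C (H2) → match; 4× C (H1) → no; 1× C (H3) → no; 1× Br (H0) → no; 1× F (H0) → no; 1× Cl (H0) → no.
That gives 3 matching atoms.

3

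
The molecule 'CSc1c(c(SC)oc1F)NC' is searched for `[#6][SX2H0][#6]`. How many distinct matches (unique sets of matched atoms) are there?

2

[#6][SX2H0][#6] is the SMARTS for a thioether: an aliphatic sulfur bridging two carbons with no H on the sulfur.
The molecule carries 2 separate instances of a methylthio ether (-SCH3) meeting every constraint; each maps to a distinct set of atoms, giving 2 matches.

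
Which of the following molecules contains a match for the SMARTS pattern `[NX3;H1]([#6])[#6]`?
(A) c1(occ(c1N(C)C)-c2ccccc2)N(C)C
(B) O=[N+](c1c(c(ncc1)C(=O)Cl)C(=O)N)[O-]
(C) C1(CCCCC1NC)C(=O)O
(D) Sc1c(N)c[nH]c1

C

[NX3;H1]([#6])[#6] describes a trivalent nitrogen with one H, bonded to two carbons (a secondary amine).
(A) has a dimethylamino group (-N(CH3)2) but the nitrogen has H0, not H1.
(B) has a primary amide (-C(=O)NH2) but the -C(=O)NH2 nitrogen has H2, not H1.
(C) contains an N-methylamino group (-NHCH3), which satisfies every atom and bond constraint.
(D) has a primary amino group (-NH2) but the nitrogen has H2 and only one carbon neighbour.
So the answer is (C).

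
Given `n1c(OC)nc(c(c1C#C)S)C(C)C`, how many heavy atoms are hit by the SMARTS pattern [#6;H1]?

2

The query [#6;H1] means: any carbon bearing exactly one hydrogen.
Check the 14 heavy atoms by environment: 2× n (aromatic, H0) → no; 4× c (aromatic, H0) → no; 1× C (H0) → no; 2× C (H1) → match; 1× O (H0) → no; 3× C (H3) → no; 1× S (H1) → no.
That gives 2 matching atoms.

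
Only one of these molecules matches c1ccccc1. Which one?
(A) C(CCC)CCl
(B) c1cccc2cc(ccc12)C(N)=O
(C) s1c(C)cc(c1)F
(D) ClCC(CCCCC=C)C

c1ccccc1 describes six aromatic carbons in a ring (a benzene ring).
(A) has a methyl group (-CH3) but no six-membered all-carbon aromatic ring is present.
(B) contains the required atom environment, so the pattern matches.
(C) has a methyl group (-CH3) but no six-membered all-carbon aromatic ring is present.
(D) has a methyl group (-CH3) but no six-membered all-carbon aromatic ring is present.
So the answer is (B).

B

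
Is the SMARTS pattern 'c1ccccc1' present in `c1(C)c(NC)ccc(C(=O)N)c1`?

Yes

The pattern c1ccccc1 describes six aromatic carbons in a ring — a benzene ring.
The required atom environment is present in the molecule, so the pattern matches.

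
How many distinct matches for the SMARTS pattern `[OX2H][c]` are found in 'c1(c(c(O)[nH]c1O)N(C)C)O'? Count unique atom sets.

[OX2H][c] is the SMARTS for a phenol: a hydroxyl oxygen attached to an aromatic carbon.
The molecule carries 3 separate instances of a hydroxyl group (-OH) meeting every constraint; each maps to a distinct set of atoms, giving 3 matches.

3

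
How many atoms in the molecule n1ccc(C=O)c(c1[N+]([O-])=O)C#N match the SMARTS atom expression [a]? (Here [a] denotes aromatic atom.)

The query [a] means: a matches any aromatic atom.
Check the 13 heavy atoms by environment: 1× n (aromatic) → match; 5× c (aromatic) → match; 2× C → no; 2× O → no; 1× N → no; 1× N (charge +1) → no; 1× O (charge -1) → no.
Summing the matching environments: 1 + 5 = 6 matching atoms.

6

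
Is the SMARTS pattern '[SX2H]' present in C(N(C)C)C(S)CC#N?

The pattern [SX2H] describes an aliphatic sulfur with two connections, one being H — a thiol.
The molecule carries a thiol (-SH), whose atoms satisfy every constraint of the query, so the pattern matches.

Yes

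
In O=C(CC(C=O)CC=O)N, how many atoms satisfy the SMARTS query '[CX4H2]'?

The query [CX4H2] means: sp3 carbon (X4) with exactly two hydrogens.
Check the 10 heavy atoms by environment: 2× C (H2, X4) → match; 1× C (H1, X4) → no; 1× C (H0, X3) → no; 3× O (H0, X1) → no; 1× N (H2, X3) → no; 2× C (H1, X3) → no.
That gives 2 matching atoms.

2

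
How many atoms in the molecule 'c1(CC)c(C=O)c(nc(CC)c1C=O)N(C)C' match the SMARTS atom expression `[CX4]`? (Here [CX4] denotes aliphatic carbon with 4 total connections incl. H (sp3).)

The query [CX4] means: C with X4: aliphatic carbon with exactly 4 total connections (bonds + H).
Check the 17 heavy atoms by environment: 1× n (aromatic, X2) → no; 5× c (aromatic, X3) → no; 1× N (X3) → no; 6× C (X4) → match; 2× C (X3) → no; 2× O (X1) → no.
That gives 6 matching atoms.

6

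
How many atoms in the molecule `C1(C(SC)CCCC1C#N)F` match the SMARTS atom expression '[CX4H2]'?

The query [CX4H2] means: sp3 carbon (X4) with exactly two hydrogens.
Check the 11 heavy atoms by environment: 3× C (H2, X4) → match; 3× C (H1, X4) → no; 1× F (H0, X1) → no; 1× S (H0, X2) → no; 1× C (H3, X4) → no; 1× C (H0, X2) → no; 1× N (H0, X1) → no.
That gives 3 matching atoms.

3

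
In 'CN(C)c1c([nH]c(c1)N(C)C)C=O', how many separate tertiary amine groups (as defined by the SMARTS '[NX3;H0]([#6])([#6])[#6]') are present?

[NX3;H0]([#6])([#6])[#6] is the SMARTS for a tertiary amine: a trivalent nitrogen with no H, bonded to three carbons.
The molecule carries 2 separate instances of a dimethylamino group (-N(CH3)2) meeting every constraint; each maps to a distinct set of atoms, giving 2 matches.

2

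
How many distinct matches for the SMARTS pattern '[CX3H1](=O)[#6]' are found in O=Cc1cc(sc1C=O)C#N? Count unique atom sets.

[CX3H1](=O)[#6] is the SMARTS for an aldehyde: an sp2 carbon with one H, double-bonded to O and single-bonded to carbon.
The molecule carries 2 separate instances of an aldehyde (-CHO) meeting every constraint; each maps to a distinct set of atoms, giving 2 matches.

2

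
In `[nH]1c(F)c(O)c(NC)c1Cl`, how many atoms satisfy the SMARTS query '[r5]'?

Check the 10 heavy atoms by environment: 1× n (aromatic, in 5-ring) → match; 4× c (aromatic, in 5-ring) → match; 1× Cl (acyclic) → no; 1× N (acyclic) → no; 1× C (acyclic) → no; 1× F (acyclic) → no; 1× O (acyclic) → no.
Summing the matching environments: 1 + 4 = 5 matching atoms.

5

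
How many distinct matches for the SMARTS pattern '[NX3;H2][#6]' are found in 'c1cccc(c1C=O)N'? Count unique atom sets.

1

[NX3;H2][#6] is the SMARTS for a primary amine: a trivalent nitrogen with two H attached to carbon.
Exactly one fragment in the molecule meets all constraints, giving 1 match.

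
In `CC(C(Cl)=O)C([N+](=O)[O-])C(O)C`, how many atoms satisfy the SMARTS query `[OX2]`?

Check the 12 heavy atoms by environment: 5× C (X4) → no; 1× N (charge +1, X3) → no; 1× O (charge -1, X1) → no; 2× O (X1) → no; 1× C (X3) → no; 1× Cl (X1) → no; 1× O (X2) → match.
That gives 1 matching atom.

1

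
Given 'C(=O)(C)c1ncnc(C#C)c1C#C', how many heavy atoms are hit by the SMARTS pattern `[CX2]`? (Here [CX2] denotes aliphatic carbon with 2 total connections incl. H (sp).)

The query [CX2] means: C with X2: aliphatic carbon with exactly 2 total connections.
Check the 13 heavy atoms by environment: 2× n (aromatic, X2) → no; 4× c (aromatic, X3) → no; 4× C (X2) → match; 1× C (X3) → no; 1× O (X1) → no; 1× C (X4) → no.
That gives 4 matching atoms.

4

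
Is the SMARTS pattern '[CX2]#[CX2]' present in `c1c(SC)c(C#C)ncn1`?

Yes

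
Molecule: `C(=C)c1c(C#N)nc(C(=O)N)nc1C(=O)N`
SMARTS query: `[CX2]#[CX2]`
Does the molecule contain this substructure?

No

The pattern [CX2]#[CX2] describes a carbon-carbon triple bond — an alkyne.
The closest candidate here is a vinyl group (-CH=CH2), but the C=C is a double bond; both carbons are CX3, not CX2. No other fragment satisfies the full query, so there is no match.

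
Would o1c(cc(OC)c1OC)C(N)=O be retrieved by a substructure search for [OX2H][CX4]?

No

The pattern [OX2H][CX4] describes a hydroxyl oxygen bound to an sp3 (X4) carbon — an aliphatic alcohol.
The closest candidate here is a methoxy ether (-OCH3), but the oxygen has H0 (ether), not H1. No other fragment satisfies the full query, so there is no match.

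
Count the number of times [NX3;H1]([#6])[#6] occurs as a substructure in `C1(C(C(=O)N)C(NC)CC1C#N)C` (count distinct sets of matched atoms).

[NX3;H1]([#6])[#6] is the SMARTS for a secondary amine: a trivalent nitrogen with one H, bonded to two carbons.
Exactly one fragment in the molecule meets all constraints, giving 1 match.

1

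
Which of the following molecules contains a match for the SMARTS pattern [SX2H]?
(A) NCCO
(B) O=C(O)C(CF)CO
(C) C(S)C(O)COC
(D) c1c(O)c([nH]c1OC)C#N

C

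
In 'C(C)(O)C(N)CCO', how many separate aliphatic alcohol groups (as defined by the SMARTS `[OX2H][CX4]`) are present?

[OX2H][CX4] is the SMARTS for an aliphatic alcohol: a hydroxyl oxygen bound to an sp3 (X4) carbon.
The molecule carries 2 separate instances of a hydroxyl group (-OH) meeting every constraint; each maps to a distinct set of atoms, giving 2 matches.

2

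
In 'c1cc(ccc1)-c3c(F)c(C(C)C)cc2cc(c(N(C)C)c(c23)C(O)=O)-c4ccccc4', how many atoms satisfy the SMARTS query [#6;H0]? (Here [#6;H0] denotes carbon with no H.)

11

Check the 32 heavy atoms by environment: 10× c (aromatic, H0) → match; 12× c (aromatic, H1) → no; 1× C (H1) → no; 4× C (H3) → no; 1× N (H0) → no; 1× C (H0) → match; 1× O (H0) → no; 1× O (H1) → no; 1× F (H0) → no.
Summing the matching environments: 10 + 1 = 11 matching atoms.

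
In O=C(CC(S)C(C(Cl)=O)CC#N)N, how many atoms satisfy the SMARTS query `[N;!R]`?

The query [N;!R] means: aliphatic nitrogen not in a ring.
Check the 13 heavy atoms by environment: 7× C (acyclic) → no; 2× O (acyclic) → no; 2× N (acyclic) → match; 1× Cl (acyclic) → no; 1× S (acyclic) → no.
That gives 2 matching atoms.

2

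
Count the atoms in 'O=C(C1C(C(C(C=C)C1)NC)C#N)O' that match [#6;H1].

The query [#6;H1] means: any carbon bearing exactly one hydrogen.
Check the 14 heavy atoms by environment: 2× C (H2) → no; 5× C (H1) → match; 1× N (H1) → no; 1× C (H3) → no; 2× C (H0) → no; 1× N (H0) → no; 1× O (H0) → no; 1× O (H1) → no.
That gives 5 matching atoms.

5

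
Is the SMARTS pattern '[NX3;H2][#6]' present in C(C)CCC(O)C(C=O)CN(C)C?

The pattern [NX3;H2][#6] describes a trivalent nitrogen with two H attached to carbon — a primary amine.
The closest candidate here is a dimethylamino group (-N(CH3)2), but the nitrogen has H0, not H2. No other fragment satisfies the full query, so there is no match.

No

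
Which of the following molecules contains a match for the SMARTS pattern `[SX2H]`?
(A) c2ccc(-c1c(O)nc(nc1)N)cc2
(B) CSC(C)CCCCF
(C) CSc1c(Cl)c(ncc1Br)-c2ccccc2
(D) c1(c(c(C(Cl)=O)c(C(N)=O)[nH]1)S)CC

D

[SX2H] describes an aliphatic sulfur with two connections, one being H (a thiol).
(A) has a hydroxyl group (-OH) but it is an -OH, not an -SH.
(B) has a methylthio ether (-SCH3) but the sulfur has H0 (bonded to two carbons), not H1.
(C) has a methylthio ether (-SCH3) but the sulfur has H0 (bonded to two carbons), not H1.
(D) contains a thiol (-SH), which satisfies every atom and bond constraint.
So the answer is (D).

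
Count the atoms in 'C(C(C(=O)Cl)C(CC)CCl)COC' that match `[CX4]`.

8

The query [CX4] means: C with X4: aliphatic carbon with exactly 4 total connections (bonds + H).
Check the 13 heavy atoms by environment: 8× C (X4) → match; 2× Cl (X1) → no; 1× O (X2) → no; 1× C (X3) → no; 1× O (X1) → no.
That gives 8 matching atoms.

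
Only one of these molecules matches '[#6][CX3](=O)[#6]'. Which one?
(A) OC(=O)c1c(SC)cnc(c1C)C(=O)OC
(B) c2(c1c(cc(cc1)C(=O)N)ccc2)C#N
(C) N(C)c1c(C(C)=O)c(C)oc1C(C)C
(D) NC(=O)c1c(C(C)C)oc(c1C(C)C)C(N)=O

C

[#6][CX3](=O)[#6] describes a carbonyl carbon (no H) flanked by two carbons (a ketone).
(A) has a carboxylic acid group (-C(=O)OH) but one neighbour of the carbonyl carbon is O, not C.
(B) has a primary amide (-C(=O)NH2) but one neighbour of the carbonyl carbon is N, not C.
(C) contains an acetyl/ketone group (-C(=O)CH3), which satisfies every atom and bond constraint.
(D) has a primary amide (-C(=O)NH2) but one neighbour of the carbonyl carbon is N, not C.
So the answer is (C).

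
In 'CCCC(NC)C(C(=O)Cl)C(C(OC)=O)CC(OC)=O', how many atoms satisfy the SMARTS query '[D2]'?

6

The query [D2] means: atom with exactly two heavy-atom neighbours.
Check the 20 heavy atoms by environment: 3× C (D2) → match; 6× C (D3) → no; 3× O (D1) → no; 1× Cl (D1) → no; 2× O (D2) → match; 4× C (D1) → no; 1× N (D2) → match.
Summing the matching environments: 3 + 2 + 1 = 6 matching atoms.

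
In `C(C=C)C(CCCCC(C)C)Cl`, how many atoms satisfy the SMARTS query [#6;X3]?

2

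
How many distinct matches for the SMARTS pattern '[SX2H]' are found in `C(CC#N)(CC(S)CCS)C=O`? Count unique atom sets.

2

[SX2H] is the SMARTS for a thiol: an aliphatic sulfur with two connections, one being H.
The molecule carries 2 separate instances of a thiol (-SH) meeting every constraint; each maps to a distinct set of atoms, giving 2 matches.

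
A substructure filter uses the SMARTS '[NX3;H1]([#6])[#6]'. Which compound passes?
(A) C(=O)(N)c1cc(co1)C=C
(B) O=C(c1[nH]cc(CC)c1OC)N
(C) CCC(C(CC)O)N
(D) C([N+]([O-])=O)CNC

D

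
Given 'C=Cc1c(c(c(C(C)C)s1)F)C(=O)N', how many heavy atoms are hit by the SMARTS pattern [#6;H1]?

2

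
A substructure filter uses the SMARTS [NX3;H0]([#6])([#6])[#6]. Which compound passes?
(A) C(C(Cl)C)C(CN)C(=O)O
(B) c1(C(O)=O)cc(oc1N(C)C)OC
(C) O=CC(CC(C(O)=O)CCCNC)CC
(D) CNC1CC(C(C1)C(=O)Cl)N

[NX3;H0]([#6])([#6])[#6] describes a trivalent nitrogen with no H, bonded to three carbons (a tertiary amine).
(A) has a primary amino group (-NH2) but the nitrogen has H2, not H0 with three carbons.
(B) contains a dimethylamino group (-N(CH3)2), which satisfies every atom and bond constraint.
(C) has an N-methylamino group (-NHCH3) but the nitrogen still has one H (H1), not H0.
(D) has an N-methylamino group (-NHCH3) but the nitrogen still has one H (H1), not H0.
So the answer is (B).

B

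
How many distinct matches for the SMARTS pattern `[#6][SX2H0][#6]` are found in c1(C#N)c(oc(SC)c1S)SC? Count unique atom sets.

2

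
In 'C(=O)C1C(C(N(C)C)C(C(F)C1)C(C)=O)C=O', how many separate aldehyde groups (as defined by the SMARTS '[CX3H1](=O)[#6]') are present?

2

[CX3H1](=O)[#6] is the SMARTS for an aldehyde: an sp2 carbon with one H, double-bonded to O and single-bonded to carbon.
The molecule carries 2 separate instances of an aldehyde (-CHO) meeting every constraint; each maps to a distinct set of atoms, giving 2 matches.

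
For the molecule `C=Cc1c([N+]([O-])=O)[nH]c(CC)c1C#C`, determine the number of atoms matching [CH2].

2

The query [CH2] means: aliphatic carbon with exactly two hydrogens.
Check the 14 heavy atoms by environment: 1× n (aromatic, H1) → no; 4× c (aromatic, H0) → no; 2× C (H2) → match; 1× C (H3) → no; 1× N (charge +1, H0) → no; 1× O (charge -1, H0) → no; 1× O (H0) → no; 2× C (H1) → no; 1× C (H0) → no.
That gives 2 matching atoms.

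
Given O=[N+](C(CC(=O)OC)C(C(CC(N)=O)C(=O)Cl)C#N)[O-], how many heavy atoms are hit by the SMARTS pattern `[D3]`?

The query [D3] means: atom with exactly three heavy-atom neighbours.
Check the 20 heavy atoms by environment: 3× C (D2) → no; 6× C (D3) → match; 4× O (D1) → no; 2× N (D1) → no; 1× N (charge +1, D3) → match; 1× O (charge -1, D1) → no; 1× O (D2) → no; 1× C (D1) → no; 1× Cl (D1) → no.
Summing the matching environments: 6 + 1 = 7 matching atoms.

7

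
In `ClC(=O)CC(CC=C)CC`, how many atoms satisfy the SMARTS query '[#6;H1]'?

2

The query [#6;H1] means: any carbon bearing exactly one hydrogen.
Check the 10 heavy atoms by environment: 4× C (H2) → no; 2× C (H1) → match; 1× C (H3) → no; 1× C (H0) → no; 1× O (H0) → no; 1× Cl (H0) → no.
That gives 2 matching atoms.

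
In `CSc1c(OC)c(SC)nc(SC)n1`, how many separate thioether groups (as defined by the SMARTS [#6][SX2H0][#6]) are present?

[#6][SX2H0][#6] is the SMARTS for a thioether: an aliphatic sulfur bridging two carbons with no H on the sulfur.
The molecule carries 3 separate instances of a methylthio ether (-SCH3) meeting every constraint; each maps to a distinct set of atoms, giving 3 matches.

3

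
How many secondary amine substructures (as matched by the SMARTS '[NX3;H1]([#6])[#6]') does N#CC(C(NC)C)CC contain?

1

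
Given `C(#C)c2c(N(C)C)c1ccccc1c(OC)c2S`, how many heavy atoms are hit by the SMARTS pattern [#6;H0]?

The query [#6;H0] means: any carbon with no attached hydrogen.
Check the 18 heavy atoms by environment: 6× c (aromatic, H0) → match; 4× c (aromatic, H1) → no; 1× S (H1) → no; 1× N (H0) → no; 3× C (H3) → no; 1× O (H0) → no; 1× C (H0) → match; 1× C (H1) → no.
Summing the matching environments: 6 + 1 = 7 matching atoms.

7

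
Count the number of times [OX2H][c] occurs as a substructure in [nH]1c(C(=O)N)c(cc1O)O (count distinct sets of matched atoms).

[OX2H][c] is the SMARTS for a phenol: a hydroxyl oxygen attached to an aromatic carbon.
The molecule carries 2 separate instances of a hydroxyl group (-OH) meeting every constraint; each maps to a distinct set of atoms, giving 2 matches.

2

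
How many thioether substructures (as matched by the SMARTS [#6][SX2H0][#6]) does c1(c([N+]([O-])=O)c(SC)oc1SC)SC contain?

3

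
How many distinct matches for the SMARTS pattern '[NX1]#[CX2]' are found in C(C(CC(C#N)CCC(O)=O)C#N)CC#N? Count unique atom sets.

[NX1]#[CX2] is the SMARTS for a nitrile: a nitrogen triple-bonded to a two-connected carbon.
The molecule carries 3 separate instances of a nitrile (-C#N) meeting every constraint; each maps to a distinct set of atoms, giving 3 matches.

3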